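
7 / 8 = 0.88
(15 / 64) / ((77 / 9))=135 / 4928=0.03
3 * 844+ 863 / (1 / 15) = 15477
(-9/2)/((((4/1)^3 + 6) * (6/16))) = -6/35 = -0.17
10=10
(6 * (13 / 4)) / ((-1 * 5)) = -39 / 10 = -3.90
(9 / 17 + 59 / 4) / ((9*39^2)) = 1039 / 930852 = 0.00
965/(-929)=-965/929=-1.04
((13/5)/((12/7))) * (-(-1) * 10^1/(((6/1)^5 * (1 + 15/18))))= 91/85536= 0.00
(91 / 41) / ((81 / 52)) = 4732 / 3321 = 1.42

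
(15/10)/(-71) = -3/142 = -0.02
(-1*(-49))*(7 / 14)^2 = 49 / 4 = 12.25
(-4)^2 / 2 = 8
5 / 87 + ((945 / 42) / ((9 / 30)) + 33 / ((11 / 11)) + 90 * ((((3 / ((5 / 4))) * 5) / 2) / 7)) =112787 / 609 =185.20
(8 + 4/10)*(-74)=-3108/5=-621.60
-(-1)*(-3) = -3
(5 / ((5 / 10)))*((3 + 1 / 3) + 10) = 400 / 3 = 133.33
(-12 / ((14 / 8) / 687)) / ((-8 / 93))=383346 / 7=54763.71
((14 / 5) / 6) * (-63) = -147 / 5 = -29.40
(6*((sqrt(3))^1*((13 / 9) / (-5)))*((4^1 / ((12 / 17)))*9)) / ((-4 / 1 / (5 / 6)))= 31.90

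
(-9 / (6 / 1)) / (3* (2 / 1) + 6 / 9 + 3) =-9 / 58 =-0.16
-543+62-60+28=-513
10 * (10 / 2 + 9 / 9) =60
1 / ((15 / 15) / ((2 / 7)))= 2 / 7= 0.29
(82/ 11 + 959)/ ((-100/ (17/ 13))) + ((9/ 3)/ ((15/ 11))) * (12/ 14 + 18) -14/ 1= 14.85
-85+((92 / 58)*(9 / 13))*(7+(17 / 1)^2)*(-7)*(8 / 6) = -3118.80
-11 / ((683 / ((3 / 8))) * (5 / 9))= -297 / 27320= -0.01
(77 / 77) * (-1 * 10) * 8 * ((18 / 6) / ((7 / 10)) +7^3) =-194480 / 7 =-27782.86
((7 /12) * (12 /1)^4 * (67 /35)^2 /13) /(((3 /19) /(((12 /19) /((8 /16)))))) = 62055936 /2275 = 27277.33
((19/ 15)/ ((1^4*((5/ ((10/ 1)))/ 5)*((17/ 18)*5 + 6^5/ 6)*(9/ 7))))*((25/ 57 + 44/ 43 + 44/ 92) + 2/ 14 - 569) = -68834368/ 16030701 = -4.29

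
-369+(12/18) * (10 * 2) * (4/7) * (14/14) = -7589/21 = -361.38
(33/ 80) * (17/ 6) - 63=-61.83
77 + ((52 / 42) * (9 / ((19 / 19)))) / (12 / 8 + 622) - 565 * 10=-48646561 / 8729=-5572.98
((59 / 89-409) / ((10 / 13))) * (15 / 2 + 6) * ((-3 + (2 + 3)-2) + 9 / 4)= -57402189 / 3560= -16124.21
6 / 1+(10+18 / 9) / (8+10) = 6.67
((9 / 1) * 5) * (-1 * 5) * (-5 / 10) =225 / 2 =112.50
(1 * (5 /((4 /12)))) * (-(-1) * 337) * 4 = 20220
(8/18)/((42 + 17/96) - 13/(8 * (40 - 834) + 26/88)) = 35772800/3394947561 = 0.01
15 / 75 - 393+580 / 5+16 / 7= -9608 / 35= -274.51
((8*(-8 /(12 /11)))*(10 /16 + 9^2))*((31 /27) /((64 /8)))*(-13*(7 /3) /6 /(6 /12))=20263243 /2916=6948.99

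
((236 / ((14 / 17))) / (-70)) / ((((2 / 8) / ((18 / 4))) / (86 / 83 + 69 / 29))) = -148421934 / 589715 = -251.68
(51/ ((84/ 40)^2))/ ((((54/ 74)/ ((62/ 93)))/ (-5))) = -629000/ 11907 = -52.83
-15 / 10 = -3 / 2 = -1.50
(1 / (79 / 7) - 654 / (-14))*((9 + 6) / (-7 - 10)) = -388230 / 9401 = -41.30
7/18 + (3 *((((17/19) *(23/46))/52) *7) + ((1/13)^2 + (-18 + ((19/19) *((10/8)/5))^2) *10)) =-10334255/57798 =-178.80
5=5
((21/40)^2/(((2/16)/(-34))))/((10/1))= -7497/1000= -7.50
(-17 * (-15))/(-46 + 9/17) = -4335/773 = -5.61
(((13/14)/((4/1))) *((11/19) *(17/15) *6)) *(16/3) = 9724/1995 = 4.87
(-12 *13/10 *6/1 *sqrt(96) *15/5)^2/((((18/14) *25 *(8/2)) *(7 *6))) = 876096/625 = 1401.75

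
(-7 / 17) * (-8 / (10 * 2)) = 14 / 85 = 0.16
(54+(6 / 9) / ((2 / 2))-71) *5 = -245 / 3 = -81.67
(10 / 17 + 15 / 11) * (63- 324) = -95265 / 187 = -509.44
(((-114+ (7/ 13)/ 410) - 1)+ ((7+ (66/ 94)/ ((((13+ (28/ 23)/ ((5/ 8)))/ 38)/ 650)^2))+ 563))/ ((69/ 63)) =3312154461133308511/ 1891743049170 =1750847.96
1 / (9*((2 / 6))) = 0.33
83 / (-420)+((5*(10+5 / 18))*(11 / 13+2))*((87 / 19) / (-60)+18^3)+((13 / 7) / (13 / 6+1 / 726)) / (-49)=20474232397231117 / 24003153720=852980.93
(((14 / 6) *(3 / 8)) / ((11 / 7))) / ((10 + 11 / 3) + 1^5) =147 / 3872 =0.04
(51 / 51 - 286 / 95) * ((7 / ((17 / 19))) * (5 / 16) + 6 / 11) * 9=-15379893 / 284240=-54.11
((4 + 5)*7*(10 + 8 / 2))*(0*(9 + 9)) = 0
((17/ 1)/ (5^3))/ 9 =17/ 1125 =0.02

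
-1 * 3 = -3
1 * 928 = 928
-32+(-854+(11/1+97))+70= -708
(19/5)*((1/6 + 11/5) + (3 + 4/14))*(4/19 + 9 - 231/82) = 1689101/12300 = 137.33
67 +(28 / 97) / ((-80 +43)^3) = 329193819 / 4913341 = 67.00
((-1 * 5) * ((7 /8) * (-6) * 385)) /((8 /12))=121275 /8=15159.38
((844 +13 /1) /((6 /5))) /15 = 857 /18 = 47.61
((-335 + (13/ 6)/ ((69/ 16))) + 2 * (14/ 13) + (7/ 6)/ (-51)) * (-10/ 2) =16894195/ 10166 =1661.83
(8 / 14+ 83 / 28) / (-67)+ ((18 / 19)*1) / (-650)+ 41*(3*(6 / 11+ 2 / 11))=11392040901 / 127427300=89.40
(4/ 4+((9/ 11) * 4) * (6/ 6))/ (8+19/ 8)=376/ 913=0.41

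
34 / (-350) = -17 / 175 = -0.10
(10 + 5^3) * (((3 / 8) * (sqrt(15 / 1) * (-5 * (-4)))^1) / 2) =2025 * sqrt(15) / 4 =1960.70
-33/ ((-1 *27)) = 11/ 9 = 1.22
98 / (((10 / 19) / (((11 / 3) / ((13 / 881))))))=9022321 / 195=46268.31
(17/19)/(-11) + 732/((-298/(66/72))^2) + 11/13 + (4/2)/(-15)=3080703287/4825609360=0.64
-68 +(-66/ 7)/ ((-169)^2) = -13595102/ 199927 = -68.00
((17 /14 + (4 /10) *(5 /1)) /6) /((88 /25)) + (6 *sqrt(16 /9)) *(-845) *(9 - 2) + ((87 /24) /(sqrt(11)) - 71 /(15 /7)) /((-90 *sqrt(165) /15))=-116596105 /2464 - 29 *sqrt(15) /7920 + 497 *sqrt(165) /14850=-47319.43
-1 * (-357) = 357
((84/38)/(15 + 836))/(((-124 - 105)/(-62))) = 2604/3702701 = 0.00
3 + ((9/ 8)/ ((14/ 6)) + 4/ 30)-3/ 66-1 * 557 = -5113693/ 9240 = -553.43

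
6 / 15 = 2 / 5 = 0.40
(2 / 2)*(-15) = -15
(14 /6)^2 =49 /9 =5.44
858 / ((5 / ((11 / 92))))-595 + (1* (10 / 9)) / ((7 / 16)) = -8287453 / 14490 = -571.94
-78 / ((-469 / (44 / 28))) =858 / 3283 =0.26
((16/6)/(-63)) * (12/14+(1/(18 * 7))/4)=-433/11907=-0.04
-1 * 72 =-72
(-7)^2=49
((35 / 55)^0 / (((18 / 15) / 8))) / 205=4 / 123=0.03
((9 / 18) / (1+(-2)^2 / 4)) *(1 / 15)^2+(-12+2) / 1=-8999 / 900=-10.00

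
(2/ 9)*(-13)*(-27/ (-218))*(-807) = 31473/ 109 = 288.74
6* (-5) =-30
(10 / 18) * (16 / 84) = 20 / 189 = 0.11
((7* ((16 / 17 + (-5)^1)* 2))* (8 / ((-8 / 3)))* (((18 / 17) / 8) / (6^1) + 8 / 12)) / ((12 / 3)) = 29.35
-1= -1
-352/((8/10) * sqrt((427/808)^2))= -355520/427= -832.60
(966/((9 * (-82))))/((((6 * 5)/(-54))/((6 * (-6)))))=-17388/205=-84.82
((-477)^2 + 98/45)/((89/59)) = 604095277/4005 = 150835.28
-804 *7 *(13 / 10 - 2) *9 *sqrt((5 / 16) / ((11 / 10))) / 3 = 29547 *sqrt(22) / 22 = 6299.44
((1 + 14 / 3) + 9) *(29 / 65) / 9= 1276 / 1755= 0.73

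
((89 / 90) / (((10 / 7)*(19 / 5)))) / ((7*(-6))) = -89 / 20520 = -0.00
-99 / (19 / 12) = -1188 / 19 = -62.53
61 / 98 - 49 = -4741 / 98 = -48.38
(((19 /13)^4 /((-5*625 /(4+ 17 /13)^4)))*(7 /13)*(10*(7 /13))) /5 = -289492183832418 /430807787028125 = -0.67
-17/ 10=-1.70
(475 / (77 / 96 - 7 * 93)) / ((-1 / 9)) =410400 / 62419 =6.57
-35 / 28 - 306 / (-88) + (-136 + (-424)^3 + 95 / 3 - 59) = -76225185.11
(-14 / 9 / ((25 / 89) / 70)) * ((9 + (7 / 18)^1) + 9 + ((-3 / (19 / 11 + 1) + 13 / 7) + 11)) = -23664032 / 2025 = -11685.94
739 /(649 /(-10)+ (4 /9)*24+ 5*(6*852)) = 22170 /765173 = 0.03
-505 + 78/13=-499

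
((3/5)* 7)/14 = 3/10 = 0.30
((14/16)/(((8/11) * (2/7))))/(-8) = -539/1024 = -0.53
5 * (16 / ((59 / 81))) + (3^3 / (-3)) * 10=1170 / 59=19.83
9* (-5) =-45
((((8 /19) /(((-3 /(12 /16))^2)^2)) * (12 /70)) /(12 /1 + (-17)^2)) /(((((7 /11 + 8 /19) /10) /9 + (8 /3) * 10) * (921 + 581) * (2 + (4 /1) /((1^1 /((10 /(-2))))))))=-33 /25409919107104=-0.00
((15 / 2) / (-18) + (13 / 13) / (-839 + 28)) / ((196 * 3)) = -83 / 116784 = -0.00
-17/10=-1.70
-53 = -53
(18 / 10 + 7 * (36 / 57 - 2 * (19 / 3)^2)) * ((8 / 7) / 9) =-3798488 / 53865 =-70.52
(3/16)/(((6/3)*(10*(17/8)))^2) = 3/28900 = 0.00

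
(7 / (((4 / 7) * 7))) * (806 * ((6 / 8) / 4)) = 8463 / 32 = 264.47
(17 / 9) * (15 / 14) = 85 / 42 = 2.02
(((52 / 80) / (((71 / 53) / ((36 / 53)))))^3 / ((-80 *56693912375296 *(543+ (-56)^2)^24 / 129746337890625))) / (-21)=50445376171875 / 39103384468402371881030367473778288975537095529945903076332144217758217693434523983632813990908226502656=0.00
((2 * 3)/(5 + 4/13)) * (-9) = -234/23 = -10.17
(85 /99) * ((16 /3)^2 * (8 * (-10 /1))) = -1740800 /891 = -1953.76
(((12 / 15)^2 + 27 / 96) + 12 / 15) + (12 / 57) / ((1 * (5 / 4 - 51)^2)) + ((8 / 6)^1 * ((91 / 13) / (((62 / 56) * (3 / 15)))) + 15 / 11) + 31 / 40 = 28332337905689 / 615779709600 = 46.01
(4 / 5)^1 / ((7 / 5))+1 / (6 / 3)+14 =211 / 14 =15.07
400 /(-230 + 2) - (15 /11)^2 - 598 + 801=1375166 /6897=199.39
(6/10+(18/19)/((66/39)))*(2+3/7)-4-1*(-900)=6574844/7315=898.82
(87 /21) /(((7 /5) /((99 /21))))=4785 /343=13.95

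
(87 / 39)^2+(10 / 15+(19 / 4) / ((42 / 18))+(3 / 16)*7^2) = 957731 / 56784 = 16.87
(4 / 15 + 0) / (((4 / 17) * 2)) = 0.57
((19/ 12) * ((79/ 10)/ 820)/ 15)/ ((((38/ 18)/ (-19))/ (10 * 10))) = -1501/ 1640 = -0.92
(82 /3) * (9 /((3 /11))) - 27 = 875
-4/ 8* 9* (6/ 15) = -9/ 5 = -1.80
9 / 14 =0.64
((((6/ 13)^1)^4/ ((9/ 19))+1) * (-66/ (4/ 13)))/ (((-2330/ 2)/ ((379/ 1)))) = 76.47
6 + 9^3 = 735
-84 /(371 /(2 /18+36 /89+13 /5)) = -0.71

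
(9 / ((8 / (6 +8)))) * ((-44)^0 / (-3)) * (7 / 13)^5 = -352947 / 1485172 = -0.24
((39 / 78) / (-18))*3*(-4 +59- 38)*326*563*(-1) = 1560073 / 6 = 260012.17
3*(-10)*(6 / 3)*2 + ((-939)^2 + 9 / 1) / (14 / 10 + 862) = 1296870 / 1439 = 901.23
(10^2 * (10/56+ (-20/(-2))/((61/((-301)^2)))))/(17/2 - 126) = -253685850/20069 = -12640.68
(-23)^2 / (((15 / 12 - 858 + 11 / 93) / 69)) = -13578372 / 318667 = -42.61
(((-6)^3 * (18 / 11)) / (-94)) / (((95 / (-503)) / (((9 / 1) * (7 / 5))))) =-250.85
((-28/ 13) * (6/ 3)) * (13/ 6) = -9.33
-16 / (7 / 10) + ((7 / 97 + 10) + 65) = 52.22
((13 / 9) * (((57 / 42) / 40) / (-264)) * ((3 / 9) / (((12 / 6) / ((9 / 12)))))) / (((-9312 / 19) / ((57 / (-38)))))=-4693 / 66080931840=-0.00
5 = 5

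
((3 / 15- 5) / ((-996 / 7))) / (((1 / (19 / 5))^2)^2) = 1824494 / 259375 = 7.03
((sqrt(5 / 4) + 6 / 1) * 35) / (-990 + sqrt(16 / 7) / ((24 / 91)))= -7484400 / 35282417 - 623700 * sqrt(5) / 35282417 - 16380 * sqrt(7) / 35282417 - 1365 * sqrt(35) / 35282417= -0.25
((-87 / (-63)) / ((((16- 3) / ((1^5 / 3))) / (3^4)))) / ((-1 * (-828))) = 29 / 8372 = 0.00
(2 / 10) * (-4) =-4 / 5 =-0.80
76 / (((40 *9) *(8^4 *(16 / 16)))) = 19 / 368640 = 0.00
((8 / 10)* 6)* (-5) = -24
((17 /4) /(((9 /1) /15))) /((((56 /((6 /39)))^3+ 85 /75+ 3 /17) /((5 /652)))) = 0.00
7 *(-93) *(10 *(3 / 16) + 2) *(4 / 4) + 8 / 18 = -181597 / 72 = -2522.18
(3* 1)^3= 27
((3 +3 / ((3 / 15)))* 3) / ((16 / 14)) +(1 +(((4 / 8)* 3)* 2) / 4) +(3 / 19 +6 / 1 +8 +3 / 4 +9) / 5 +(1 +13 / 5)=4361 / 76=57.38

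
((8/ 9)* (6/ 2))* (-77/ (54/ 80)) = -24640/ 81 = -304.20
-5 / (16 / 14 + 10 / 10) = -7 / 3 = -2.33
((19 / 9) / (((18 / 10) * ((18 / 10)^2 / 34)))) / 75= 3230 / 19683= 0.16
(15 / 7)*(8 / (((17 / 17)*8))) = 15 / 7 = 2.14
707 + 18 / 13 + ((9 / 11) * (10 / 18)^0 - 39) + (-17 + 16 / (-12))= 279652 / 429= 651.87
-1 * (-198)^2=-39204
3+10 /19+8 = 219 /19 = 11.53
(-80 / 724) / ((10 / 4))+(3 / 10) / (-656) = -53023 / 1187360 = -0.04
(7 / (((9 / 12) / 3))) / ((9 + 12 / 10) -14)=-140 / 19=-7.37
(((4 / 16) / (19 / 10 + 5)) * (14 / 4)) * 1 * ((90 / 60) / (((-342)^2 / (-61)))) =-2135 / 21521376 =-0.00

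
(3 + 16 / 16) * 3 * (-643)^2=4961388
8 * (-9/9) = -8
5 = 5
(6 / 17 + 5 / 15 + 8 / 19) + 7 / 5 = 12148 / 4845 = 2.51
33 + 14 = 47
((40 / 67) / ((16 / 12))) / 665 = 6 / 8911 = 0.00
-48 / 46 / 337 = -24 / 7751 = -0.00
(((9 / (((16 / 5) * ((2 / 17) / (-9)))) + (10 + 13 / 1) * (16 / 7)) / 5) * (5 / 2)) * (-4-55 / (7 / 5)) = 11034957 / 3136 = 3518.80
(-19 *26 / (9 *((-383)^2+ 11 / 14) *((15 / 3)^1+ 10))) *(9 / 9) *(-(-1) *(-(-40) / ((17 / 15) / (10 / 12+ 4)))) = -4011280 / 942628563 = -0.00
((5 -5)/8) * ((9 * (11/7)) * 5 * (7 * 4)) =0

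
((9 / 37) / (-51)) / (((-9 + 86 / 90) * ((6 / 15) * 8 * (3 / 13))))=2925 / 3643168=0.00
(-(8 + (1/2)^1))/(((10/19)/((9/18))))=-323/40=-8.08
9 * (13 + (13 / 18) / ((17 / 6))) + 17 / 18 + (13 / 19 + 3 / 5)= 3532667 / 29070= 121.52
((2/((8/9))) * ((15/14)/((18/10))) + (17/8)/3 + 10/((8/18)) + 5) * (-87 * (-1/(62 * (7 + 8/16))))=35989/6510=5.53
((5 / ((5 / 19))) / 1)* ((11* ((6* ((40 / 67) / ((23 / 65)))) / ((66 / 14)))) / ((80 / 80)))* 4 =2766400 / 1541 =1795.20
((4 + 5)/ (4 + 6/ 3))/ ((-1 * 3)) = -1/ 2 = -0.50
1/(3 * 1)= 1/3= 0.33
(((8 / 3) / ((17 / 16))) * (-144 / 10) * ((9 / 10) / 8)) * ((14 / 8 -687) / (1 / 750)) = 35523360 / 17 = 2089609.41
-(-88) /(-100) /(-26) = 11 /325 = 0.03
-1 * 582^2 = -338724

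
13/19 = 0.68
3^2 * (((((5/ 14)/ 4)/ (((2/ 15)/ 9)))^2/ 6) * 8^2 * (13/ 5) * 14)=3553875/ 28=126924.11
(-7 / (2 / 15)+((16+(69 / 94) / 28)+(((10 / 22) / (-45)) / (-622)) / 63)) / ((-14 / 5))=19001013365 / 1458659664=13.03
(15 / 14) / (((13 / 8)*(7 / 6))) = 360 / 637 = 0.57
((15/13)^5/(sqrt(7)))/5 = 151875 *sqrt(7)/2599051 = 0.15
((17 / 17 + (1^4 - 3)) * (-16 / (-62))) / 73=-8 / 2263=-0.00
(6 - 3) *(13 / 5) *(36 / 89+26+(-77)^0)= 95121 / 445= 213.76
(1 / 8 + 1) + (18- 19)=1 / 8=0.12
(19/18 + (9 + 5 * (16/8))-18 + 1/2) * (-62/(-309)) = 1426/2781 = 0.51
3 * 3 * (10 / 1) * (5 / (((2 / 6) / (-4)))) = -5400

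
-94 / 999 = -0.09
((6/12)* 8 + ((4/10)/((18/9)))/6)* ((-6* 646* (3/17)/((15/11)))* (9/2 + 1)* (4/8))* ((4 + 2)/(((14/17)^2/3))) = -147661.95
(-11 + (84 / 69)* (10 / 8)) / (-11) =218 / 253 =0.86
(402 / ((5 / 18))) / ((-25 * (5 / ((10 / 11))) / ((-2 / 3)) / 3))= 28944 / 1375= 21.05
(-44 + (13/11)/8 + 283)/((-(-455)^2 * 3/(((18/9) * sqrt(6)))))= -0.00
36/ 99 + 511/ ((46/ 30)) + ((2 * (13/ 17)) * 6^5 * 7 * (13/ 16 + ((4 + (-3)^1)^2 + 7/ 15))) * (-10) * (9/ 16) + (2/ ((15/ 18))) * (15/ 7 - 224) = -321385081757/ 301070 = -1067476.27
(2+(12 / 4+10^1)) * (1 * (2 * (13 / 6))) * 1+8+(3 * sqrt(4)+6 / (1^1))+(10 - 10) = 85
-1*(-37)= 37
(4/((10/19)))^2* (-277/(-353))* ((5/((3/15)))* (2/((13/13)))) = 2266.22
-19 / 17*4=-76 / 17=-4.47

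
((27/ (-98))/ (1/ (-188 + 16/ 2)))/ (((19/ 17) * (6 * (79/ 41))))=282285/ 73549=3.84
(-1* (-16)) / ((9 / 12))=64 / 3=21.33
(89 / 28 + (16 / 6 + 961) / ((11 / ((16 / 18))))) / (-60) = -674017 / 498960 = -1.35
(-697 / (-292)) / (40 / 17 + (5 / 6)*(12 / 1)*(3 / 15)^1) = 11849 / 21608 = 0.55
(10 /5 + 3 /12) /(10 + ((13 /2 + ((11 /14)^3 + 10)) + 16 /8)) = 6174 /79535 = 0.08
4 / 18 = 2 / 9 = 0.22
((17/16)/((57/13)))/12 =221/10944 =0.02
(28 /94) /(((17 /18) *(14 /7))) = 0.16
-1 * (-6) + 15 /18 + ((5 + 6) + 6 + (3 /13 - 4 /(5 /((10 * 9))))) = -3739 /78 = -47.94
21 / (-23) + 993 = 22818 / 23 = 992.09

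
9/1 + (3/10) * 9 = 117/10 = 11.70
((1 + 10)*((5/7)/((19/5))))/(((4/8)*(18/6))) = 550/399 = 1.38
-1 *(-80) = 80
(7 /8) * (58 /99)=203 /396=0.51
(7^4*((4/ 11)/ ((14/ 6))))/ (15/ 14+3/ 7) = 2744/ 11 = 249.45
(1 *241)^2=58081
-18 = -18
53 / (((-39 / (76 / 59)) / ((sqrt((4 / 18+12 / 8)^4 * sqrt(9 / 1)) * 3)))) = -967727 * sqrt(3) / 62127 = -26.98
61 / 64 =0.95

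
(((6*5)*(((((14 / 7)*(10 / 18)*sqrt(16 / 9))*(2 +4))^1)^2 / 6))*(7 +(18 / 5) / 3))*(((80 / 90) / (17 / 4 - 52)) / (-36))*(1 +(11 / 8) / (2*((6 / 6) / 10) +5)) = 34505600 / 16290963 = 2.12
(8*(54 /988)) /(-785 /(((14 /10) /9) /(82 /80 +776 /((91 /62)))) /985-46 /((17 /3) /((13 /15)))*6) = -236305440 /1489535516603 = -0.00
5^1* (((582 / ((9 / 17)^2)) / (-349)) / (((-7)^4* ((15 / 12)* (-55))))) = 0.00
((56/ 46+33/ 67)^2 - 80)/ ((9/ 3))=-183031255/ 7124043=-25.69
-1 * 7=-7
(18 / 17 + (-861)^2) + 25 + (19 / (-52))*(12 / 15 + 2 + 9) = 741342.75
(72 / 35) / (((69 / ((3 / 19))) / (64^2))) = 294912 / 15295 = 19.28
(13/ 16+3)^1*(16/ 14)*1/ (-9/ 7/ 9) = -61/ 2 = -30.50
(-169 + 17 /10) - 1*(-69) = -983 /10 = -98.30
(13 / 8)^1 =13 / 8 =1.62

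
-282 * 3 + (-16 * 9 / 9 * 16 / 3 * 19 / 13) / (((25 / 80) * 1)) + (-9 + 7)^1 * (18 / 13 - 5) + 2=-18538 / 15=-1235.87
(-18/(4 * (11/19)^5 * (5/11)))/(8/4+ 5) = -21.74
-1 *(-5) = 5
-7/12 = -0.58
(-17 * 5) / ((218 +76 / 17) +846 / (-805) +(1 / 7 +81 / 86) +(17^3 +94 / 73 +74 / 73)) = -7302726550 / 441411651949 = -0.02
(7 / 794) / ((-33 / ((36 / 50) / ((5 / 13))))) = -273 / 545875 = -0.00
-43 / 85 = -0.51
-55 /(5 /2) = -22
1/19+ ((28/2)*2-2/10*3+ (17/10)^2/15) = 787891/28500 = 27.65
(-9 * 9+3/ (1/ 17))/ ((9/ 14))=-140/ 3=-46.67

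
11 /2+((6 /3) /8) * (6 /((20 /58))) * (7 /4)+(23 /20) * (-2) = 173 /16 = 10.81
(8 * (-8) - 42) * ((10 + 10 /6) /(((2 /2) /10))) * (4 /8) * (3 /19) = -18550 /19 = -976.32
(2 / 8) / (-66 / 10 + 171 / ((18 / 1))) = 5 / 58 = 0.09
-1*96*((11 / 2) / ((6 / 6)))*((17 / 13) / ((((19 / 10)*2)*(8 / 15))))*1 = -84150 / 247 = -340.69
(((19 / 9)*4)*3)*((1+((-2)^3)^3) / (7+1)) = -1618.17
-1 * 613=-613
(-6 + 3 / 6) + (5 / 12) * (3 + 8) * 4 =77 / 6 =12.83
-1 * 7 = -7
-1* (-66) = 66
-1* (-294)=294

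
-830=-830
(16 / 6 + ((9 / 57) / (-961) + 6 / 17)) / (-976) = -0.00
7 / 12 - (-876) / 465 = 4589 / 1860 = 2.47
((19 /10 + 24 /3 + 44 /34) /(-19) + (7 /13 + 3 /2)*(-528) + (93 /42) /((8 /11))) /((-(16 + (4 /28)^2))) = 17675693343 /263697200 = 67.03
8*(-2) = -16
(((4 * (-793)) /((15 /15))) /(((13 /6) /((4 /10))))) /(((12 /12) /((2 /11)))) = -5856 /55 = -106.47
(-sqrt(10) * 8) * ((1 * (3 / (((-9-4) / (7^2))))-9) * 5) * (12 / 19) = 126720 * sqrt(10) / 247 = 1622.36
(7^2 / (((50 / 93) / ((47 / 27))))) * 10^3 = 1427860 / 9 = 158651.11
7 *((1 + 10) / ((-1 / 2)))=-154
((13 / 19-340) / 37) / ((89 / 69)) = -7.11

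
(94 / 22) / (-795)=-47 / 8745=-0.01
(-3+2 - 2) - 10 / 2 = -8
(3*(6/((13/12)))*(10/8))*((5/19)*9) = 12150/247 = 49.19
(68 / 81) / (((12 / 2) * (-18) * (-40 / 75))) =85 / 5832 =0.01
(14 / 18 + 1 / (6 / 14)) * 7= 196 / 9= 21.78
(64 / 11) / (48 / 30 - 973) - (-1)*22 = 1175074 / 53427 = 21.99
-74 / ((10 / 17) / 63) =-39627 / 5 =-7925.40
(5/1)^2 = 25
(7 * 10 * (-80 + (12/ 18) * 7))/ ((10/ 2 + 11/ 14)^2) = -3100720/ 19683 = -157.53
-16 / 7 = -2.29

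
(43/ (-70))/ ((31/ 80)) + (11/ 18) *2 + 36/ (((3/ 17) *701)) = -98597/ 1369053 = -0.07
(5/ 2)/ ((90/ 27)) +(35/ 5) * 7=199/ 4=49.75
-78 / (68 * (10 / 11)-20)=-429 / 230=-1.87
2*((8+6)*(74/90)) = 1036/45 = 23.02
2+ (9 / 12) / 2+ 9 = 91 / 8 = 11.38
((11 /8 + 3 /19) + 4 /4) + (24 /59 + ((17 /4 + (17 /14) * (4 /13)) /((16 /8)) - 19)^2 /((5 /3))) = 505105230083 /2970560320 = 170.04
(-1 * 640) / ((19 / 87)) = -55680 / 19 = -2930.53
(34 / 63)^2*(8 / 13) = 9248 / 51597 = 0.18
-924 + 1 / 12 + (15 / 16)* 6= -22039 / 24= -918.29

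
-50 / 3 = -16.67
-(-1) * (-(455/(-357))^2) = -4225/2601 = -1.62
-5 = -5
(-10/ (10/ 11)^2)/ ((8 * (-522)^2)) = -121/ 21798720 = -0.00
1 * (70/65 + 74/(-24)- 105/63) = -191/52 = -3.67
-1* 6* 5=-30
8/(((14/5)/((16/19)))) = 320/133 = 2.41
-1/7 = -0.14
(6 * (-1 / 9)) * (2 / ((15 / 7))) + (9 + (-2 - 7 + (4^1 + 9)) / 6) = 407 / 45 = 9.04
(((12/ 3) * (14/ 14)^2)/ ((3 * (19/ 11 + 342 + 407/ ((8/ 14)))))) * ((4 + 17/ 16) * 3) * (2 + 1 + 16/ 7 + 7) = 0.24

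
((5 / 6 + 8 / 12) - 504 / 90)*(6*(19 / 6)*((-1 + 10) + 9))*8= -56088 / 5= -11217.60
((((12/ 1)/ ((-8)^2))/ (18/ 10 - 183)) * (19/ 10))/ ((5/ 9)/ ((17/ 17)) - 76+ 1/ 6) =171/ 6547360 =0.00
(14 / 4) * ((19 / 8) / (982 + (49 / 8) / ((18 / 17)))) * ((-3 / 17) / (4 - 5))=0.00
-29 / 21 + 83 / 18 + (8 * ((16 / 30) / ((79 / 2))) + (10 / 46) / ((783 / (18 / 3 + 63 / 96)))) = 591346109 / 177048480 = 3.34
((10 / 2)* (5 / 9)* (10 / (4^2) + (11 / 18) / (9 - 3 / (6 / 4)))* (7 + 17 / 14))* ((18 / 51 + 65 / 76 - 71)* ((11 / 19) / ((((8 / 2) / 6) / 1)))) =-113749464125 / 115473792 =-985.07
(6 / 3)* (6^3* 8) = 3456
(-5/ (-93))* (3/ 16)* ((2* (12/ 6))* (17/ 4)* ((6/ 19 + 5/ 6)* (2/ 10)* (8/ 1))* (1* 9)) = 6681/ 2356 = 2.84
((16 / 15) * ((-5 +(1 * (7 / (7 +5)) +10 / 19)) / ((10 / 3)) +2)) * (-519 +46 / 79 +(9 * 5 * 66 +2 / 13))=1062567726 / 487825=2178.17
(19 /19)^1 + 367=368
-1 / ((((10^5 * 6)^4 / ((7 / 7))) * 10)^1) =-1 / 1296000000000000000000000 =-0.00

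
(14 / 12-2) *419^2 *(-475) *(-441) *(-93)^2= -265060428723562.50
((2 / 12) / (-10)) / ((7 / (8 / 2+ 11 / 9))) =-47 / 3780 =-0.01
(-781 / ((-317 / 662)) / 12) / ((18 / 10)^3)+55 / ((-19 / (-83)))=6943600895 / 26344602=263.57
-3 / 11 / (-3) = 1 / 11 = 0.09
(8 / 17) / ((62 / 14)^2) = 392 / 16337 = 0.02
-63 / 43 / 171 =-7 / 817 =-0.01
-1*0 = 0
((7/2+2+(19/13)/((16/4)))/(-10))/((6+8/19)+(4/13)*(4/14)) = -8113/90032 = -0.09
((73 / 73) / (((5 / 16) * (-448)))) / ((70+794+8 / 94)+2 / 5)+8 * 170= 7736104273 / 5688312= 1360.00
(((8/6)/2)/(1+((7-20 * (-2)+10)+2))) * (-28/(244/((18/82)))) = -7/25010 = -0.00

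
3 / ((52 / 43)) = 129 / 52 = 2.48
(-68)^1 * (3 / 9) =-68 / 3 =-22.67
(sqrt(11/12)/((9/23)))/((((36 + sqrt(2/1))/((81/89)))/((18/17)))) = -621 *sqrt(66)/1957822 + 11178 *sqrt(33)/978911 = 0.06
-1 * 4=-4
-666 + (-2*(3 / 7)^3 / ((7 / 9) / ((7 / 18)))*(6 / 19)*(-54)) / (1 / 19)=-219690 / 343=-640.50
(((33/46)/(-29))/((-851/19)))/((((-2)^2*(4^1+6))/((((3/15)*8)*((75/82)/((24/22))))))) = 6897/372356752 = 0.00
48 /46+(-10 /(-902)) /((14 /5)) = 152111 /145222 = 1.05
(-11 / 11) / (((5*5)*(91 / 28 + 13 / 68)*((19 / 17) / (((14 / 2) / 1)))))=-4046 / 55575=-0.07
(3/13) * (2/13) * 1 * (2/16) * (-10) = -15/338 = -0.04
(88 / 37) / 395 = 88 / 14615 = 0.01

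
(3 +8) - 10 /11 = 111 /11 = 10.09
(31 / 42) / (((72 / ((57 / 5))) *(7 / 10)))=589 / 3528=0.17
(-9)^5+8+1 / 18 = -1062737 / 18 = -59040.94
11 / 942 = 0.01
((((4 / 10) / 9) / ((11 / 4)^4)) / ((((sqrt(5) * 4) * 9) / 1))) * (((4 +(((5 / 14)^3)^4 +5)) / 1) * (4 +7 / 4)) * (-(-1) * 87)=340333718830698763 * sqrt(5) / 17508984702610262400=0.04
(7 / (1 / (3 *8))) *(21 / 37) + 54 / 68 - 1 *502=-510565 / 1258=-405.85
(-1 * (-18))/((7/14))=36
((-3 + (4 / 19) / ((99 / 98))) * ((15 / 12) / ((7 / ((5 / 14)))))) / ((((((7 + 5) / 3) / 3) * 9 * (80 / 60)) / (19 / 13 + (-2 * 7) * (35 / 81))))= 634189525 / 12422906496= 0.05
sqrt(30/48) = sqrt(10)/4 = 0.79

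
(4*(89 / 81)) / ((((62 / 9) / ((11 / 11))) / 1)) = 178 / 279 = 0.64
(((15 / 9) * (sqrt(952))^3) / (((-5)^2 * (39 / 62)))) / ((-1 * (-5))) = 118048 * sqrt(238) / 2925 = 622.62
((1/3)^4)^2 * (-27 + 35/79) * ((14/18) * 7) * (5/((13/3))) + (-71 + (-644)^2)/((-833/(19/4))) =-159263915049355/67354517412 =-2364.56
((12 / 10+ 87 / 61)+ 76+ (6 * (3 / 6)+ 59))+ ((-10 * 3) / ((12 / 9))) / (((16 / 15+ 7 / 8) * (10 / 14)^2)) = 8379543 / 71065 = 117.91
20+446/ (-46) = 237/ 23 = 10.30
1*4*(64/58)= 128/29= 4.41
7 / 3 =2.33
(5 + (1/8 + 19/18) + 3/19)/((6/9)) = 8671/912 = 9.51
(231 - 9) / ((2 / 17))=1887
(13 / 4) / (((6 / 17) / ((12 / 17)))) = 13 / 2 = 6.50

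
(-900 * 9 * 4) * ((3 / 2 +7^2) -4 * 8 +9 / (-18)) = -583200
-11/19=-0.58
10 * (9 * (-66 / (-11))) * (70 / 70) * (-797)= -430380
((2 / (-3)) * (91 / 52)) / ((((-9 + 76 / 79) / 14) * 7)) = 553 / 1905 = 0.29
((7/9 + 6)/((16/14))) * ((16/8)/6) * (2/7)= 61/108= 0.56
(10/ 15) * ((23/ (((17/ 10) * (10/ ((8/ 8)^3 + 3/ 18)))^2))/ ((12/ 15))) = 5635/ 62424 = 0.09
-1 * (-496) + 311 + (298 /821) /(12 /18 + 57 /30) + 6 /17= 867805305 /1074689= 807.49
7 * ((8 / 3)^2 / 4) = 112 / 9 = 12.44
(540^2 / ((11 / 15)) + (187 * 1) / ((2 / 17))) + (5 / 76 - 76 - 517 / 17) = 5672286585 / 14212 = 399119.52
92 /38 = 46 /19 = 2.42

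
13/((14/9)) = 117/14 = 8.36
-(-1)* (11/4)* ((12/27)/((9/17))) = 187/81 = 2.31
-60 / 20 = -3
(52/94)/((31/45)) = 0.80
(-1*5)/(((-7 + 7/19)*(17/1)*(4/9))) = 95/952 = 0.10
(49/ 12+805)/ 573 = 1.41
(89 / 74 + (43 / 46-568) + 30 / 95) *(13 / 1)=-7352.11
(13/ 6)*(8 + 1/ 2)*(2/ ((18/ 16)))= 32.74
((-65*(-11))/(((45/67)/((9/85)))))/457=9581/38845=0.25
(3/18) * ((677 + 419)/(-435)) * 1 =-548/1305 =-0.42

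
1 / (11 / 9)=9 / 11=0.82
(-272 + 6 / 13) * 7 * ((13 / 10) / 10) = -2471 / 10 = -247.10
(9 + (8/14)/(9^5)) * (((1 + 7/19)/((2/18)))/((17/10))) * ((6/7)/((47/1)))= 1934447320/1626841503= 1.19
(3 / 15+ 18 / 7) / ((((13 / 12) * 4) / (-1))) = -291 / 455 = -0.64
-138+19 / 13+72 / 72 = -1762 / 13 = -135.54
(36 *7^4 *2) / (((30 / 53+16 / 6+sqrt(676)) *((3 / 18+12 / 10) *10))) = 1472499 / 3403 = 432.71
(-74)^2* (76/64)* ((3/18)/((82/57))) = 494209/656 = 753.37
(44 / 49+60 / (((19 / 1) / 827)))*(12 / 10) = 14593296 / 4655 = 3134.97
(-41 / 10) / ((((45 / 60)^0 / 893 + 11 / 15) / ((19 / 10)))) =-2086941 / 196760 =-10.61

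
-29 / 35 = -0.83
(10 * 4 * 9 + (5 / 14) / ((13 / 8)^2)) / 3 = 426040 / 3549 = 120.05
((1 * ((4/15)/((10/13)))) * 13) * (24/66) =1352/825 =1.64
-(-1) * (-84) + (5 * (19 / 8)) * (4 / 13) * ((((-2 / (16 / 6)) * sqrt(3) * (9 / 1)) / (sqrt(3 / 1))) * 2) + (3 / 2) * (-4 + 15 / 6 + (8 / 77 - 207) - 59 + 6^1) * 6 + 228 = -9040599 / 4004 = -2257.89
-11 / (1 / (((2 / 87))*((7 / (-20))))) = 77 / 870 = 0.09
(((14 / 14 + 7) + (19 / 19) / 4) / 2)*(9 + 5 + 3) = 561 / 8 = 70.12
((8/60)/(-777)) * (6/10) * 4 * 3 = -8/6475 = -0.00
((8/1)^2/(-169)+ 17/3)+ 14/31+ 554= 559.74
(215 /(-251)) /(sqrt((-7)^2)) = -0.12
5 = 5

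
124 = 124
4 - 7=-3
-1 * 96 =-96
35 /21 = 5 /3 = 1.67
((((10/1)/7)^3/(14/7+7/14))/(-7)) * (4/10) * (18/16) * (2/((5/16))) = -1152/2401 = -0.48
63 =63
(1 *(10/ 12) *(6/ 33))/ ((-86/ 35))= -175/ 2838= -0.06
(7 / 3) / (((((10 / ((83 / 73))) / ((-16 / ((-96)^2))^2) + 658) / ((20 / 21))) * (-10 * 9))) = -83 / 9811169307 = -0.00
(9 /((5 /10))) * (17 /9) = 34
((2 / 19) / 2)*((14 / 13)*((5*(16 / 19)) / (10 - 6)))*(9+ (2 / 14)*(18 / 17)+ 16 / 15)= 11224 / 18411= 0.61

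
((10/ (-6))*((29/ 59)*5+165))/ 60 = -2470/ 531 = -4.65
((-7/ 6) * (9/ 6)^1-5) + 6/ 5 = -111/ 20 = -5.55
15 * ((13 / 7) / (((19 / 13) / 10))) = 190.60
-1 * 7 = -7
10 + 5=15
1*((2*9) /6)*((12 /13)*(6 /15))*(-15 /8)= -27 /13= -2.08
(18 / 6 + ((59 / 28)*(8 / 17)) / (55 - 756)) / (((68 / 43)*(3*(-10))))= -10755977 / 170174760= -0.06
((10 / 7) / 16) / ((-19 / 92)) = -115 / 266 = -0.43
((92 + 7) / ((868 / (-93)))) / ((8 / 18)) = -23.87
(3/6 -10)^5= -2476099/32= -77378.09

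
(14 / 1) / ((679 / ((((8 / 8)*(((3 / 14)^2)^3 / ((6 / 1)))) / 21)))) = 81 / 5112554944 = 0.00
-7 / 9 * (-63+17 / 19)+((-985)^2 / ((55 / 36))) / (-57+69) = 99635945 / 1881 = 52969.67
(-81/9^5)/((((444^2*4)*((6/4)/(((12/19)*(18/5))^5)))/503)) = -375487488/10593061034375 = -0.00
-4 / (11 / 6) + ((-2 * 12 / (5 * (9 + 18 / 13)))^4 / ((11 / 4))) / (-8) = -61567867928 / 28191796875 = -2.18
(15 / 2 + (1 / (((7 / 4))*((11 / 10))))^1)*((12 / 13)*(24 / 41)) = 4.33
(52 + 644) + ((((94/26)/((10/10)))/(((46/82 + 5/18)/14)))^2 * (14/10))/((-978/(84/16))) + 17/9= 318478672313653/474972123015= 670.52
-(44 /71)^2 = -1936 /5041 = -0.38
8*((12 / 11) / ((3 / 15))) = 480 / 11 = 43.64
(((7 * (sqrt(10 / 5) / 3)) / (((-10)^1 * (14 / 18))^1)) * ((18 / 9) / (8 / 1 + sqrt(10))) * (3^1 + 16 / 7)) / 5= -148 * sqrt(2) / 1575 + 37 * sqrt(5) / 1575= -0.08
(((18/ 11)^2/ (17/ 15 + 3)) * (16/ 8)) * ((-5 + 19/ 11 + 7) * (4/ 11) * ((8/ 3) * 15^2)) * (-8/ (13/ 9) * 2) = -68864256000/ 5900323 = -11671.27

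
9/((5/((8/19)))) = 72/95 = 0.76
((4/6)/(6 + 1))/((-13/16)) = -32/273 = -0.12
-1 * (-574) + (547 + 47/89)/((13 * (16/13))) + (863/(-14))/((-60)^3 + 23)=654706721695/1076429368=608.22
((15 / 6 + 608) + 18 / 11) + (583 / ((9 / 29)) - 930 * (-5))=1413857 / 198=7140.69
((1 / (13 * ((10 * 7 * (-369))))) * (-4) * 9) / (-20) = -1 / 186550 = -0.00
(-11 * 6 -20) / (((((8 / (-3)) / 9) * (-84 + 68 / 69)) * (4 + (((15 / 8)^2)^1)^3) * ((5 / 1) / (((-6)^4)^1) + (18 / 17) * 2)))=-84061421568 / 2420332656173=-0.03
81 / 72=9 / 8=1.12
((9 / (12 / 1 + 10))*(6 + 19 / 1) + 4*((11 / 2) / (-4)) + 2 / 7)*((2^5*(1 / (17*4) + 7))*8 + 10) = 9052.28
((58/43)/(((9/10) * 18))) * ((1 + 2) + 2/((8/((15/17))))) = 10585/39474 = 0.27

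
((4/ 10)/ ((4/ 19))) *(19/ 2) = 361/ 20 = 18.05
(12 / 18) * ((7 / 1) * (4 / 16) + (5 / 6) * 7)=91 / 18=5.06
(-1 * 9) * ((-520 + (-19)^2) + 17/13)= 18450/13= 1419.23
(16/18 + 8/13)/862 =88/50427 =0.00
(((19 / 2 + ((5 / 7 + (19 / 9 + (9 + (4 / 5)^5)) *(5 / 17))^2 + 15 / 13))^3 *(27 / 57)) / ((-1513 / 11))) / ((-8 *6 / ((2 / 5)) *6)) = 353425727879522326488666780233196351442079749 / 3635963282951070982803132591247558593750000000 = 0.10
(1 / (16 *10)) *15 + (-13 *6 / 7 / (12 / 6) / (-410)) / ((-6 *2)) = 4253 / 45920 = 0.09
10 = 10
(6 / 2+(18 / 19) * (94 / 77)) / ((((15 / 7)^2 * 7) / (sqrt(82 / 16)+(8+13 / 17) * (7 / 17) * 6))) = 2027 * sqrt(82) / 62700+4228322 / 1510025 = 3.09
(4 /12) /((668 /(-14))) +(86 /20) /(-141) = -1471 /39245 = -0.04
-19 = -19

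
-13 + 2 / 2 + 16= 4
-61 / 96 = -0.64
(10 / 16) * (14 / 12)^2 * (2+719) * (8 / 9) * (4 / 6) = 176645 / 486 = 363.47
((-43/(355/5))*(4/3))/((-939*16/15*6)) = 215/1600056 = 0.00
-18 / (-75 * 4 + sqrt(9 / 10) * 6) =9 * sqrt(10) / 24991 + 1500 / 24991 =0.06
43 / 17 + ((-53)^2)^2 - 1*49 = 134137387 / 17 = 7890434.53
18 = 18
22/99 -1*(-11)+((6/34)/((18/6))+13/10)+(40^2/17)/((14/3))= 350743/10710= 32.75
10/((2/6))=30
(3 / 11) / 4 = 3 / 44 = 0.07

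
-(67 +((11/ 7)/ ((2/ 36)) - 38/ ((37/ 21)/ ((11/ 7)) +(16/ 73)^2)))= -90371245/ 1439347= -62.79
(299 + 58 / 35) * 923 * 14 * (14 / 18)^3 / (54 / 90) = 3046608.18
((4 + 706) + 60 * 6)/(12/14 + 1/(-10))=74900/53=1413.21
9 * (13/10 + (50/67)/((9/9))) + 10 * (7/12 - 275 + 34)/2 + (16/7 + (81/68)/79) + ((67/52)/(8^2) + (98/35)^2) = -184492513388597/157214803200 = -1173.51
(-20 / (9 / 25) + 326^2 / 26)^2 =222540514564 / 13689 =16256886.15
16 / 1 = 16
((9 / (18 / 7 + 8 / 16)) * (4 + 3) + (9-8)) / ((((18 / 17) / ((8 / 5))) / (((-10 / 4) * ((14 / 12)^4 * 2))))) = -37755725 / 125388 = -301.11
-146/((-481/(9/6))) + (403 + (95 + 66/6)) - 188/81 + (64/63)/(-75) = 507.12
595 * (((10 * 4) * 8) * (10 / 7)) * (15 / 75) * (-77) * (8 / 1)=-33510400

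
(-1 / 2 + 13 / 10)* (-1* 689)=-2756 / 5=-551.20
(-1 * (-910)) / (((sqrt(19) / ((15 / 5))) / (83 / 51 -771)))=-35706580 * sqrt(19) / 323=-481861.84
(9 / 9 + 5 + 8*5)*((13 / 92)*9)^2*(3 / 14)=41067 / 2576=15.94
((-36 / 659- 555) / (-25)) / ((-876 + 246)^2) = 121927 / 2179642500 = 0.00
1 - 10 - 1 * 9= -18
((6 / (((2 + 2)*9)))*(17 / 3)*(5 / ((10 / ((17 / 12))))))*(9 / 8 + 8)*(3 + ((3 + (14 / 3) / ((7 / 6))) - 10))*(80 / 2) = 0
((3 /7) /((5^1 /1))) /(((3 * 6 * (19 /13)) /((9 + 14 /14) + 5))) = 0.05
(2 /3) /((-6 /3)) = -1 /3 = -0.33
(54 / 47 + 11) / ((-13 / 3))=-1713 / 611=-2.80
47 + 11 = 58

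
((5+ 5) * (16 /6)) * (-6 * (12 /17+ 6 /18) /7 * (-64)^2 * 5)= -173670400 /357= -486471.71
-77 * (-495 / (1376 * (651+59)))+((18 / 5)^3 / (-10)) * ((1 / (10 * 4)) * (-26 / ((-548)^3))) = 30627210406797 / 785034070900000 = 0.04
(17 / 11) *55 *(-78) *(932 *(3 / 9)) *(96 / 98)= -98866560 / 49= -2017684.90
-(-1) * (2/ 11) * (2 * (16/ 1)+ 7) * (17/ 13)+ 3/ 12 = 419/ 44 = 9.52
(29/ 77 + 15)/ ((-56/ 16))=-2368/ 539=-4.39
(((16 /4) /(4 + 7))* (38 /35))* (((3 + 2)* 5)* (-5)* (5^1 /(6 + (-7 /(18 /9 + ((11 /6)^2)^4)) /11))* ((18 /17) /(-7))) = 12409932441000 /1993318762603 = 6.23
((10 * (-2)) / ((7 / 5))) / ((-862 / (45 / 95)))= 450 / 57323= 0.01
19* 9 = 171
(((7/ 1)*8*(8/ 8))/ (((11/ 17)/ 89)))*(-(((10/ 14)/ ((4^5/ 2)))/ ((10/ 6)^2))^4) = -9926793/ 20256139509760000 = -0.00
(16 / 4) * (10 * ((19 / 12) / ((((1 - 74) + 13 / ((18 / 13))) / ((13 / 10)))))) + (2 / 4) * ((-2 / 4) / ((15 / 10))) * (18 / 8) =-15291 / 9160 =-1.67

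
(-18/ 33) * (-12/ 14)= 36/ 77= 0.47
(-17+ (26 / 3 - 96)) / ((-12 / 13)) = 4069 / 36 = 113.03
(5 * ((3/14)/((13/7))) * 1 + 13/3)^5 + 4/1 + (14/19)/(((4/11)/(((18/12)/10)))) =784100651523301/274281564960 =2858.74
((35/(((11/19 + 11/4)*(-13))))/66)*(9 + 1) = -13300/108537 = -0.12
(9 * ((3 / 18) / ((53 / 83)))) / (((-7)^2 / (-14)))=-249 / 371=-0.67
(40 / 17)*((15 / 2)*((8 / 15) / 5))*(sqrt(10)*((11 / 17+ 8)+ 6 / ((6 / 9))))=9600*sqrt(10) / 289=105.04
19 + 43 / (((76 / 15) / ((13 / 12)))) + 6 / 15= 43463 / 1520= 28.59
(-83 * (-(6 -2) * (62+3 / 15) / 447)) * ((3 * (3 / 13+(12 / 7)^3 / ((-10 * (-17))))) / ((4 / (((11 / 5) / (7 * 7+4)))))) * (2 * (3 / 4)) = 0.56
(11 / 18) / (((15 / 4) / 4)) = 88 / 135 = 0.65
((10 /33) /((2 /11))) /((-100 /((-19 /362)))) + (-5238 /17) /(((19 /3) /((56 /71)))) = -19112816753 /498104760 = -38.37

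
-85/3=-28.33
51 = 51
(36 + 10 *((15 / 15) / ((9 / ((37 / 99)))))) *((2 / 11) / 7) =0.95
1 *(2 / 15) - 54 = -808 / 15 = -53.87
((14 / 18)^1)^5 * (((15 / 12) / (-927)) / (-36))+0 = 84035 / 7882332912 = 0.00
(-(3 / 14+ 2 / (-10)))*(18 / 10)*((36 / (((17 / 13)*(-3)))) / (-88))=-351 / 130900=-0.00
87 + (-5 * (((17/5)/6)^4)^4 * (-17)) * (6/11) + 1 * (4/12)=87.34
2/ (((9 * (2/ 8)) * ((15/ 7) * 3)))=56/ 405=0.14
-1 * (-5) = 5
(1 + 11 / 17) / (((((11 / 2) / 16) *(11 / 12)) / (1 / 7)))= 1536 / 2057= 0.75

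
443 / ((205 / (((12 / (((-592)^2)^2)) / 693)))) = 0.00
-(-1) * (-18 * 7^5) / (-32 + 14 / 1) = 16807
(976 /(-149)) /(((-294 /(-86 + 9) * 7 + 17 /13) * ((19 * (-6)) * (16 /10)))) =43615 /34048437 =0.00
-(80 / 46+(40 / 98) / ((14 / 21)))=-2650 / 1127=-2.35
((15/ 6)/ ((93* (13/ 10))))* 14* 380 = 133000/ 1209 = 110.01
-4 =-4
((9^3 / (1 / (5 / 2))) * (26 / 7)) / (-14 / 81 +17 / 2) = 7676370 / 9443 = 812.92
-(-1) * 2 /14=1 /7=0.14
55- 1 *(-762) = 817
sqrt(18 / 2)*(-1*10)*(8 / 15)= -16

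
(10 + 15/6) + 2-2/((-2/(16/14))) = 219/14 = 15.64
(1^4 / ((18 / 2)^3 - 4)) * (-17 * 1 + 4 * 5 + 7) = 2 / 145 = 0.01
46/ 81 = 0.57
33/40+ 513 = 20553/40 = 513.82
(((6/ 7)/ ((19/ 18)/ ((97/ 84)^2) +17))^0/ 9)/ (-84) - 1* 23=-17389/ 756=-23.00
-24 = -24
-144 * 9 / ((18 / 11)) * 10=-7920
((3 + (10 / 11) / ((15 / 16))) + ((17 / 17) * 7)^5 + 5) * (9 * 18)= 29966058 / 11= 2724187.09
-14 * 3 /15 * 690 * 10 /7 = -2760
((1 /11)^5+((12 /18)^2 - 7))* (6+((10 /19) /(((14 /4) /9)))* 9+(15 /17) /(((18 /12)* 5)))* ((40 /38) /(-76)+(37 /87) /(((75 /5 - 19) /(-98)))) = -128475072781756000 /102927862076193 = -1248.21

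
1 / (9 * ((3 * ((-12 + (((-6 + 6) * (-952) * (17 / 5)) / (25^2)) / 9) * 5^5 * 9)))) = -1 / 9112500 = -0.00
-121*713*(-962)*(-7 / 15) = -580962382 / 15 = -38730825.47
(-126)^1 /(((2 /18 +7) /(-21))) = 11907 /32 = 372.09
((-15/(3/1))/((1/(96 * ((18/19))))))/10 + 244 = 3772/19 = 198.53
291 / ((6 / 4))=194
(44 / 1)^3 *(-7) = -596288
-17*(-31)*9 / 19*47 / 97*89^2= 1765757241 / 1843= 958088.57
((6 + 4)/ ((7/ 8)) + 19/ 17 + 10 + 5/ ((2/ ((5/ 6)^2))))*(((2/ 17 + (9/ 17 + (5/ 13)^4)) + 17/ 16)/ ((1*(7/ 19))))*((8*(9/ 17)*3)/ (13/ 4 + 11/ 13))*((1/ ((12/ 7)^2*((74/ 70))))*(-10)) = -251483761200875/ 220712869728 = -1139.42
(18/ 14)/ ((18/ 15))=15/ 14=1.07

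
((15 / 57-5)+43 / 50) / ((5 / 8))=-14732 / 2375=-6.20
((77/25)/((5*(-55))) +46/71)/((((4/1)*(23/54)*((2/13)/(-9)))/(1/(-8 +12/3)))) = 89251227/16330000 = 5.47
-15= -15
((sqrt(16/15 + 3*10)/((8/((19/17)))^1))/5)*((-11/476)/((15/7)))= -209*sqrt(6990)/10404000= -0.00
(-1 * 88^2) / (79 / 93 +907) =-360096 / 42215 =-8.53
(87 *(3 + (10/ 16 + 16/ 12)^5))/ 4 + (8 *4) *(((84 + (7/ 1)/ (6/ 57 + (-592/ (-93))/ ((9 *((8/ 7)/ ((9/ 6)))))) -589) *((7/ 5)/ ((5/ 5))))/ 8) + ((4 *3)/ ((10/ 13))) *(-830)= -4376206852142023/ 290848112640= -15046.36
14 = 14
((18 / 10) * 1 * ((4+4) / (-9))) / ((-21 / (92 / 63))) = 736 / 6615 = 0.11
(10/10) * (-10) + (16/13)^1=-8.77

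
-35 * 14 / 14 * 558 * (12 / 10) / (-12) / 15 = 651 / 5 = 130.20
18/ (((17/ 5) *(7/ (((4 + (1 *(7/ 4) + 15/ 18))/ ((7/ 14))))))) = 1185/ 119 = 9.96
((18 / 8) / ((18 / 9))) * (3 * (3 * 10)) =405 / 4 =101.25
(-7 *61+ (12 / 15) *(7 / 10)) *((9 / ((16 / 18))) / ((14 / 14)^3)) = -863541 / 200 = -4317.70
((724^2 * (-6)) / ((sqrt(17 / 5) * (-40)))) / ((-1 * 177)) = -131044 * sqrt(85) / 5015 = -240.91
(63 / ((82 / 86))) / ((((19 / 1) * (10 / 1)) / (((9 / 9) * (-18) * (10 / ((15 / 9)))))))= -146286 / 3895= -37.56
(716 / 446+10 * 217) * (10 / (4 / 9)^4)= 3971602935 / 7136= 556558.71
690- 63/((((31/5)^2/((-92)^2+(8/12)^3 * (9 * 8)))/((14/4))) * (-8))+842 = 7319177/961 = 7616.21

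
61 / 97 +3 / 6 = 219 / 194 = 1.13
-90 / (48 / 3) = -45 / 8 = -5.62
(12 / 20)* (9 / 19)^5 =177147 / 12380495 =0.01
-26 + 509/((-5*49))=-6879/245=-28.08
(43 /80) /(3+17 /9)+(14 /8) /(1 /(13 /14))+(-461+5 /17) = -27464821 /59840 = -458.97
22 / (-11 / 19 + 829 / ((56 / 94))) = 11704 / 739989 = 0.02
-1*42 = -42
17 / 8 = 2.12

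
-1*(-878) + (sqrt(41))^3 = 41*sqrt(41) + 878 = 1140.53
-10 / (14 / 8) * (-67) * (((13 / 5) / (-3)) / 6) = -3484 / 63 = -55.30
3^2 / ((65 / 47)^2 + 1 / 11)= 72897 / 16228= 4.49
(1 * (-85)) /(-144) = 85 /144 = 0.59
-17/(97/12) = -204/97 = -2.10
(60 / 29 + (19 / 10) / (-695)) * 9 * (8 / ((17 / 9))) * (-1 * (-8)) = 63496224 / 100775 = 630.08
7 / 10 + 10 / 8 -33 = -621 / 20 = -31.05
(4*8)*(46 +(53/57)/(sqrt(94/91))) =1501.28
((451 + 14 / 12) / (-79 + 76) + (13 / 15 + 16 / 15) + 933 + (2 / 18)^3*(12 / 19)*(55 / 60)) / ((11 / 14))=760348337 / 761805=998.09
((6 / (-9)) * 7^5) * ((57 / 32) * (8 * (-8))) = 1277332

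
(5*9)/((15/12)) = 36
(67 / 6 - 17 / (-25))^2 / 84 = 3157729 / 1890000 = 1.67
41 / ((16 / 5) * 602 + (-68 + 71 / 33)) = 6765 / 306991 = 0.02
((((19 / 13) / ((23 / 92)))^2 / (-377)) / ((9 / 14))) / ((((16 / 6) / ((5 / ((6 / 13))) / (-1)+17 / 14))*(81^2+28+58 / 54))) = 218766 / 2834145379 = 0.00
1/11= 0.09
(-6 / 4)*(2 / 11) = -3 / 11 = -0.27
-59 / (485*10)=-59 / 4850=-0.01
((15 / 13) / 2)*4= 30 / 13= 2.31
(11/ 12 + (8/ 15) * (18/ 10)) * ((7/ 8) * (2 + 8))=3941/ 240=16.42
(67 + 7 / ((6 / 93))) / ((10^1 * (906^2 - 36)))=13 / 608000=0.00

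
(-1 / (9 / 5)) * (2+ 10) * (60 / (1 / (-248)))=99200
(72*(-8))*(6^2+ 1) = -21312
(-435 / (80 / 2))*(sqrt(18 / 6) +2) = -87 / 4 - 87*sqrt(3) / 8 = -40.59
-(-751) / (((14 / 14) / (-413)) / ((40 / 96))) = -1550815 / 12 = -129234.58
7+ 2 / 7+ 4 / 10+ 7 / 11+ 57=25149 / 385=65.32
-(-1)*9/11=9/11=0.82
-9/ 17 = -0.53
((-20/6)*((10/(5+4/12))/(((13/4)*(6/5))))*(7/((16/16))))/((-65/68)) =5950/507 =11.74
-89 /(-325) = 89 /325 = 0.27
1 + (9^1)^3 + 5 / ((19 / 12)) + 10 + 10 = 14310 / 19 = 753.16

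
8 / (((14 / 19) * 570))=2 / 105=0.02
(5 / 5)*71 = 71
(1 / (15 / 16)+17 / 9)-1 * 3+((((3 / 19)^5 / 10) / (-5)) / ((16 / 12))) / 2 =-396182401 / 8913956400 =-0.04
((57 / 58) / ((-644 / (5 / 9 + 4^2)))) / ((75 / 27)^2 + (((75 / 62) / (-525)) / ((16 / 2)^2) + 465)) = -37912752 / 709383153653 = -0.00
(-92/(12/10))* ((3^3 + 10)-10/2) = -2453.33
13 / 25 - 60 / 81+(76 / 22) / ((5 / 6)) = 29141 / 7425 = 3.92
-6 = -6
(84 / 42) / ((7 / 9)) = 18 / 7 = 2.57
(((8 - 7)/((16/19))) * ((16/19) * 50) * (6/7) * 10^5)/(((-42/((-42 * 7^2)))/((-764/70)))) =-2292000000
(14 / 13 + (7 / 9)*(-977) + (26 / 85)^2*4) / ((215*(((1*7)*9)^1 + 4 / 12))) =-641126357 / 11510508750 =-0.06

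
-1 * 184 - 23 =-207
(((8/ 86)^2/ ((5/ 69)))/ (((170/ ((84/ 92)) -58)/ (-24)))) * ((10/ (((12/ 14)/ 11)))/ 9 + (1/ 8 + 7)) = -2974636/ 6221885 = -0.48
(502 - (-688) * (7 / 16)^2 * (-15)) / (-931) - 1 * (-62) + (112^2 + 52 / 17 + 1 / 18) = 28740887941 / 2279088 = 12610.70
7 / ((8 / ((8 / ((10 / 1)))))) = 7 / 10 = 0.70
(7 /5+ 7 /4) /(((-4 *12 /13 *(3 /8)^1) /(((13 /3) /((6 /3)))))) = -1183 /240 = -4.93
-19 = -19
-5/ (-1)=5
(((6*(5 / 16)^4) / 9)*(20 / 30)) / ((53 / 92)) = 14375 / 1953792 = 0.01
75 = 75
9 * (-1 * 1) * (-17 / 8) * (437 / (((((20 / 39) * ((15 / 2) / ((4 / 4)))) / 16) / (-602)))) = -523254186 / 25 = -20930167.44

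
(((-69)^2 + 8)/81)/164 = 4769/13284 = 0.36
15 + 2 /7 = 107 /7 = 15.29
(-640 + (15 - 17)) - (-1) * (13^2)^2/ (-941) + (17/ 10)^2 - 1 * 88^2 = -791706751/ 94100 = -8413.46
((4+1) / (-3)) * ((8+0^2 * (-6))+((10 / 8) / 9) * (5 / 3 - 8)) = -3845 / 324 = -11.87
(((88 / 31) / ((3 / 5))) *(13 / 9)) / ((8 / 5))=3575 / 837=4.27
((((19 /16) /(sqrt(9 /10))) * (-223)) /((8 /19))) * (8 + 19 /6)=-5393701 * sqrt(10) /2304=-7402.94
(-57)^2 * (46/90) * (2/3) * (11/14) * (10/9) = 182666/189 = 966.49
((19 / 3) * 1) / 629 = 19 / 1887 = 0.01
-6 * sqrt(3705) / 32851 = -0.01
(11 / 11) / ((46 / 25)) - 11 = -481 / 46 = -10.46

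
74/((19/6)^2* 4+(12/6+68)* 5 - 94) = 666/2665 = 0.25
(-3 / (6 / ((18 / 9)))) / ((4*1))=-1 / 4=-0.25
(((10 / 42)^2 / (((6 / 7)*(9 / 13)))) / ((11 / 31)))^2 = 0.07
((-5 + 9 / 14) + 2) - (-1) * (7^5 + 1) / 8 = 29381 / 14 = 2098.64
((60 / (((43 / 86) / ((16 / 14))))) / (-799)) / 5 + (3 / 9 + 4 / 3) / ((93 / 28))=729452 / 1560447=0.47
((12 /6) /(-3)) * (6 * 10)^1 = -40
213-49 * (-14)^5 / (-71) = -26338253 / 71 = -370961.31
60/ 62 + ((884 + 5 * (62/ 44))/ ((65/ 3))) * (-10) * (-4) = 7296606/ 4433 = 1645.97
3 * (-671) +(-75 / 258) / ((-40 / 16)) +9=-2003.88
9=9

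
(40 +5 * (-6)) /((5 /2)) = 4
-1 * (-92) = 92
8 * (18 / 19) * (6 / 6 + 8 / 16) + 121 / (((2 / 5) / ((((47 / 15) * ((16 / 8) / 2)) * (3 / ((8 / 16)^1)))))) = 108269 / 19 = 5698.37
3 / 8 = 0.38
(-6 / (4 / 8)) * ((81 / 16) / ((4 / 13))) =-3159 / 16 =-197.44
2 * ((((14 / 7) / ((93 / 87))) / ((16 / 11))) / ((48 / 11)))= 3509 / 5952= 0.59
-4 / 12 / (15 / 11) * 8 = -88 / 45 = -1.96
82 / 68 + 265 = 9051 / 34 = 266.21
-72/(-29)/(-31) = -72/899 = -0.08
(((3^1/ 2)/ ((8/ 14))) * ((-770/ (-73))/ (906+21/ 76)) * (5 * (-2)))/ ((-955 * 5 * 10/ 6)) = 20482/ 533528895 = 0.00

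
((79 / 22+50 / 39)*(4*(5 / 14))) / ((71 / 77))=20905 / 2769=7.55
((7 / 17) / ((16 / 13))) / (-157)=-91 / 42704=-0.00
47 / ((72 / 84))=329 / 6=54.83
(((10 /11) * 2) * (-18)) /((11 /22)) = -720 /11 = -65.45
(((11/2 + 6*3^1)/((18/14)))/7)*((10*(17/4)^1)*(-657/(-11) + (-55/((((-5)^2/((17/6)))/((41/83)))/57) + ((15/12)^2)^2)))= -35277122807/2804736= -12577.70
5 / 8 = 0.62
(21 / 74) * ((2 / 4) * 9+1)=231 / 148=1.56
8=8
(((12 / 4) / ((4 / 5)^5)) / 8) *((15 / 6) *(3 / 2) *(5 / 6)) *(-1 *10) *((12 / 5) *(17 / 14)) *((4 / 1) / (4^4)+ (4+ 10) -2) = -9191953125 / 7340032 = -1252.30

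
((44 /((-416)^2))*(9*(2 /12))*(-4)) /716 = -33 /15488512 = -0.00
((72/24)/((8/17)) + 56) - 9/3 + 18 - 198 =-965/8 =-120.62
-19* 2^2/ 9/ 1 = -76/ 9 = -8.44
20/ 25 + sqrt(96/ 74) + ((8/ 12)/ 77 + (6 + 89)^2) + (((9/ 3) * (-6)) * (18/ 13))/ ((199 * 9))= 4 * sqrt(111)/ 37 + 26968939303/ 2987985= 9026.93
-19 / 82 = -0.23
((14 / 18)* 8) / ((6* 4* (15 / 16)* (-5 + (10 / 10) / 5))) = -14 / 243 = -0.06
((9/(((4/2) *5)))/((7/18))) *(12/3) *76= 703.54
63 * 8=504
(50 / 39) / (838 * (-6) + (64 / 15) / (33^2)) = -136125 / 533860054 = -0.00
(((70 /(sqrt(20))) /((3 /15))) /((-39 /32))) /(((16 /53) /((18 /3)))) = -7420 * sqrt(5) /13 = -1276.28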